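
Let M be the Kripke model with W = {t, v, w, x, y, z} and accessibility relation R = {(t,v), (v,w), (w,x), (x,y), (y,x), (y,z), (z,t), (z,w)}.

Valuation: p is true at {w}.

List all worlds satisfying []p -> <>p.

{t, v, w, x, y, z}

t: []p is F, <>p is F. ✓
v: []p is T, <>p is T. ✓
w: []p is F, <>p is F. ✓
x: []p is F, <>p is F. ✓
y: []p is F, <>p is F. ✓
z: []p is F, <>p is T. ✓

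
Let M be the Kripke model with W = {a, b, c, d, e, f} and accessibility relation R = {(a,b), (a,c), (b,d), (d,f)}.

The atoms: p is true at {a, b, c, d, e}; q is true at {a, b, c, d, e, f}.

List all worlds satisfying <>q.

a: successors {b, c}; q there: b:T, c:T. ✓
b: successors {d}; q there: d:T. ✓
c: no successors, so <>q fails. ✗
d: successors {f}; q there: f:T. ✓
e: no successors, so <>q fails. ✗
f: no successors, so <>q fails. ✗

{a, b, d}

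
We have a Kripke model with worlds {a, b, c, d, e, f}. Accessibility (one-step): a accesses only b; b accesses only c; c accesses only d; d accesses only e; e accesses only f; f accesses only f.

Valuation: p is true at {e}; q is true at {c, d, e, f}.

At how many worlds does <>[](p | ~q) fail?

5

a: successors {b}; [](p | ~q) there: b:F. ✗
b: successors {c}; [](p | ~q) there: c:F. ✗
c: successors {d}; [](p | ~q) there: d:T. ✓
d: successors {e}; [](p | ~q) there: e:F. ✗
e: successors {f}; [](p | ~q) there: f:F. ✗
f: successors {f}; [](p | ~q) there: f:F. ✗
Satisfying worlds: {c}.
So <>[](p | ~q) fails at the other 5 worlds.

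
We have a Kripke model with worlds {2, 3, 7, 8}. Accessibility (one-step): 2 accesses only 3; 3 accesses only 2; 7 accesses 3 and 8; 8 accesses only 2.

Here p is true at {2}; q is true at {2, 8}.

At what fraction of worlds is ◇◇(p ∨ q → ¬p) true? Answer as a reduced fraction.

2: successors {3}; ◇(p ∨ q → ¬p) there: 3:F. ✗
3: successors {2}; ◇(p ∨ q → ¬p) there: 2:T. ✓
7: successors {3, 8}; ◇(p ∨ q → ¬p) there: 3:F, 8:F. ✗
8: successors {2}; ◇(p ∨ q → ¬p) there: 2:T. ✓
That's 2 of 4 worlds, so 2/4 = 1/2.

1/2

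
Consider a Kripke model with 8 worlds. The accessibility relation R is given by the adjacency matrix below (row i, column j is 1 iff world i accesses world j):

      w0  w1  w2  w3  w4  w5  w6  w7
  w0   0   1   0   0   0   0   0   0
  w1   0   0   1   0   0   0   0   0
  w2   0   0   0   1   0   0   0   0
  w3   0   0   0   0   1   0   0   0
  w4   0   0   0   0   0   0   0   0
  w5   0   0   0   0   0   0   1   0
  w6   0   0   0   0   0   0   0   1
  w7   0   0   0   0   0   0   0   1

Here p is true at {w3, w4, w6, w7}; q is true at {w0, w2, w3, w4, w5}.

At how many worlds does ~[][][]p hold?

w0: [][][]p is T. ✗
w1: [][][]p is T. ✗
w2: [][][]p is T. ✗
w3: [][][]p is T. ✗
w4: [][][]p is T. ✗
w5: [][][]p is T. ✗
w6: [][][]p is T. ✗
w7: [][][]p is T. ✗
Satisfying worlds: ∅.

0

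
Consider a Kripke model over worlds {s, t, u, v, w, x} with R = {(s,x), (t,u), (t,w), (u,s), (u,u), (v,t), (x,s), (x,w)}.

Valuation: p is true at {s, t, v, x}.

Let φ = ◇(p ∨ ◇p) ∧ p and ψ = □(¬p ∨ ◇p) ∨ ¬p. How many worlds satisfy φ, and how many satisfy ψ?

For ◇(p ∨ ◇p) ∧ p:
s: ◇(p ∨ ◇p) is T, p is T. ✓
t: ◇(p ∨ ◇p) is T, p is T. ✓
u: ◇(p ∨ ◇p) is T, p is F. ✗
v: ◇(p ∨ ◇p) is T, p is T. ✓
w: ◇(p ∨ ◇p) is F, p is F. ✗
x: ◇(p ∨ ◇p) is T, p is T. ✓
— 4 worlds.
For □(¬p ∨ ◇p) ∨ ¬p:
s: □(¬p ∨ ◇p) is T, ¬p is F. ✓
t: □(¬p ∨ ◇p) is T, ¬p is F. ✓
u: □(¬p ∨ ◇p) is T, ¬p is T. ✓
v: □(¬p ∨ ◇p) is F, ¬p is F. ✗
w: □(¬p ∨ ◇p) is T, ¬p is T. ✓
x: □(¬p ∨ ◇p) is T, ¬p is F. ✓
— 5 worlds.

4 and 5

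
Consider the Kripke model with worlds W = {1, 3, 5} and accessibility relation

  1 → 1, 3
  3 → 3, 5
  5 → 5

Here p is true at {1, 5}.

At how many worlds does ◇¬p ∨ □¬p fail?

1: ◇¬p is T, □¬p is F. ✓
3: ◇¬p is T, □¬p is F. ✓
5: ◇¬p is F, □¬p is F. ✗
Satisfying worlds: {1, 3}.
So ◇¬p ∨ □¬p fails at the other 1 world.

1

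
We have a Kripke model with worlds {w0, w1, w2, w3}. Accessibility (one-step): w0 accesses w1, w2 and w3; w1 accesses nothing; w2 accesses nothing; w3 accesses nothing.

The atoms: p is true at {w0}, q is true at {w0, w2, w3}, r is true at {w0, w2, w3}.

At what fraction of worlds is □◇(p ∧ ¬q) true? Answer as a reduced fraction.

3/4

w0: successors {w1, w2, w3}; ◇(p ∧ ¬q) there: w1:F, w2:F, w3:F. ✗
w1: no successors, so □◇(p ∧ ¬q) holds vacuously. ✓
w2: no successors, so □◇(p ∧ ¬q) holds vacuously. ✓
w3: no successors, so □◇(p ∧ ¬q) holds vacuously. ✓
That's 3 of 4 worlds, so 3/4.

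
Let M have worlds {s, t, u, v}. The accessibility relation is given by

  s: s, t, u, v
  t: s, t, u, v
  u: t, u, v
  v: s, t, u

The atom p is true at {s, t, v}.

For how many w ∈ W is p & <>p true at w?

s: p is T, <>p is T. ✓
t: p is T, <>p is T. ✓
u: p is F, <>p is T. ✗
v: p is T, <>p is T. ✓
Satisfying worlds: {s, t, v}.

3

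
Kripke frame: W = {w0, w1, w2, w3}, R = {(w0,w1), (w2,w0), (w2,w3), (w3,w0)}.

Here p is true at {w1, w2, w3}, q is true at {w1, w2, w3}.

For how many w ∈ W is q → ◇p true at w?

2

w0: q is F, ◇p is T. ✓
w1: q is T, ◇p is F. ✗
w2: q is T, ◇p is T. ✓
w3: q is T, ◇p is F. ✗
Satisfying worlds: {w0, w2}.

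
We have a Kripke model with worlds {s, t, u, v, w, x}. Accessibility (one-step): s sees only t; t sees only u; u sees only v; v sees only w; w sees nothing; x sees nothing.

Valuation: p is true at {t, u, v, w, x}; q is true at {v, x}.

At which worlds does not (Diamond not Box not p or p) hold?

s: Diamond not Box not p or p is T. ✗
t: Diamond not Box not p or p is T. ✗
u: Diamond not Box not p or p is T. ✗
v: Diamond not Box not p or p is T. ✗
w: Diamond not Box not p or p is T. ✗
x: Diamond not Box not p or p is T. ✗

∅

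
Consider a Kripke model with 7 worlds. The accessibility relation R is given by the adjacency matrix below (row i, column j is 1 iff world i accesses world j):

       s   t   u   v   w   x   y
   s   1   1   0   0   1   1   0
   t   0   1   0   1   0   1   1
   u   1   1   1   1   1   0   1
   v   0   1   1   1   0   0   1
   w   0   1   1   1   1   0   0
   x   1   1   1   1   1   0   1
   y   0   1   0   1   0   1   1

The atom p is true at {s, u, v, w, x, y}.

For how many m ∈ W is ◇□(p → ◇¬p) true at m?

s: successors {s, t, w, x}; □(p → ◇¬p) there: s:T, t:T, w:T, x:T. ✓
t: successors {t, v, x, y}; □(p → ◇¬p) there: t:T, v:T, x:T, y:T. ✓
u: successors {s, t, u, v, w, y}; □(p → ◇¬p) there: s:T, t:T, u:T, v:T, w:T, y:T. ✓
v: successors {t, u, v, y}; □(p → ◇¬p) there: t:T, u:T, v:T, y:T. ✓
w: successors {t, u, v, w}; □(p → ◇¬p) there: t:T, u:T, v:T, w:T. ✓
x: successors {s, t, u, v, w, y}; □(p → ◇¬p) there: s:T, t:T, u:T, v:T, w:T, y:T. ✓
y: successors {t, v, x, y}; □(p → ◇¬p) there: t:T, v:T, x:T, y:T. ✓
Satisfying worlds: {s, t, u, v, w, x, y}.

7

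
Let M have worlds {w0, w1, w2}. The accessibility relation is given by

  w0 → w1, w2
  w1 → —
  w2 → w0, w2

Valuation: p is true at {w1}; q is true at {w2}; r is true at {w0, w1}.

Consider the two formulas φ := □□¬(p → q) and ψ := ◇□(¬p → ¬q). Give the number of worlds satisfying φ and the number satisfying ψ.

For □□¬(p → q):
w0: successors {w1, w2}; □¬(p → q) there: w1:T, w2:F. ✗
w1: no successors, so □□¬(p → q) holds vacuously. ✓
w2: successors {w0, w2}; □¬(p → q) there: w0:F, w2:F. ✗
— 1 world.
For ◇□(¬p → ¬q):
w0: successors {w1, w2}; □(¬p → ¬q) there: w1:T, w2:F. ✓
w1: no successors, so ◇□(¬p → ¬q) fails. ✗
w2: successors {w0, w2}; □(¬p → ¬q) there: w0:F, w2:F. ✗
— 1 world.

1 and 1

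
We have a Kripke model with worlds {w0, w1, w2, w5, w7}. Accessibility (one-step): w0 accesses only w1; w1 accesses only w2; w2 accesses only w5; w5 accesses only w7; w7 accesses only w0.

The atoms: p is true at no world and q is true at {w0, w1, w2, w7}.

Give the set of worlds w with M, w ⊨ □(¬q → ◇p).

w0: successors {w1}; ¬q → ◇p there: w1:T. ✓
w1: successors {w2}; ¬q → ◇p there: w2:T. ✓
w2: successors {w5}; ¬q → ◇p there: w5:F. ✗
w5: successors {w7}; ¬q → ◇p there: w7:T. ✓
w7: successors {w0}; ¬q → ◇p there: w0:T. ✓

{w0, w1, w5, w7}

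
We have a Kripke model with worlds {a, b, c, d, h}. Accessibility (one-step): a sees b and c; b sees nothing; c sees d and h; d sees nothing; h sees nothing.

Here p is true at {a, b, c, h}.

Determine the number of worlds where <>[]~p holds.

2

a: successors {b, c}; []~p there: b:T, c:F. ✓
b: no successors, so <>[]~p fails. ✗
c: successors {d, h}; []~p there: d:T, h:T. ✓
d: no successors, so <>[]~p fails. ✗
h: no successors, so <>[]~p fails. ✗
Satisfying worlds: {a, c}.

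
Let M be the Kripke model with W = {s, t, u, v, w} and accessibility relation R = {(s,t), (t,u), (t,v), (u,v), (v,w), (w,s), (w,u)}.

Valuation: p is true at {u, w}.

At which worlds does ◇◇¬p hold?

{s, t, v, w}

s: successors {t}; ◇¬p there: t:T. ✓
t: successors {u, v}; ◇¬p there: u:T, v:F. ✓
u: successors {v}; ◇¬p there: v:F. ✗
v: successors {w}; ◇¬p there: w:T. ✓
w: successors {s, u}; ◇¬p there: s:T, u:T. ✓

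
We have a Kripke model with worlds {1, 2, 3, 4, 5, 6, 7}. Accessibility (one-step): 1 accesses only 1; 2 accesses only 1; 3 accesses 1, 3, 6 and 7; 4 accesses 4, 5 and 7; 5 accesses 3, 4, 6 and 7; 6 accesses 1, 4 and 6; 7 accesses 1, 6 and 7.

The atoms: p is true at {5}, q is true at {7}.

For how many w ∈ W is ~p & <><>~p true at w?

6

1: ~p is T, <><>~p is T. ✓
2: ~p is T, <><>~p is T. ✓
3: ~p is T, <><>~p is T. ✓
4: ~p is T, <><>~p is T. ✓
5: ~p is F, <><>~p is T. ✗
6: ~p is T, <><>~p is T. ✓
7: ~p is T, <><>~p is T. ✓
Satisfying worlds: {1, 2, 3, 4, 6, 7}.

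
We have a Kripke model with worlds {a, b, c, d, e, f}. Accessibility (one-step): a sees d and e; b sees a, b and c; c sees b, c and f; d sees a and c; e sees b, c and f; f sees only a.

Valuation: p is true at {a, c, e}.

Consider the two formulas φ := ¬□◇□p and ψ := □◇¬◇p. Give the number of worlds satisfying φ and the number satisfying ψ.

For ¬□◇□p:
a: □◇□p is F. ✓
b: □◇□p is F. ✓
c: □◇□p is F. ✓
d: □◇□p is T. ✗
e: □◇□p is F. ✓
f: □◇□p is T. ✗
— 4 worlds.
For □◇¬◇p:
a: successors {d, e}; ◇¬◇p there: d:F, e:F. ✗
b: successors {a, b, c}; ◇¬◇p there: a:F, b:F, c:F. ✗
c: successors {b, c, f}; ◇¬◇p there: b:F, c:F, f:F. ✗
d: successors {a, c}; ◇¬◇p there: a:F, c:F. ✗
e: successors {b, c, f}; ◇¬◇p there: b:F, c:F, f:F. ✗
f: successors {a}; ◇¬◇p there: a:F. ✗
— 0 worlds.

4 and 0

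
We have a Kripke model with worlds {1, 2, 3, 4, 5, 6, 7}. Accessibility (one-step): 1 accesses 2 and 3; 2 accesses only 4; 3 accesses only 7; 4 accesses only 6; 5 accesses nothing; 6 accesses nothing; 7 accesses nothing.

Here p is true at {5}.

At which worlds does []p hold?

{5, 6, 7}

1: successors {2, 3}; p there: 2:F, 3:F. ✗
2: successors {4}; p there: 4:F. ✗
3: successors {7}; p there: 7:F. ✗
4: successors {6}; p there: 6:F. ✗
5: no successors, so []p holds vacuously. ✓
6: no successors, so []p holds vacuously. ✓
7: no successors, so []p holds vacuously. ✓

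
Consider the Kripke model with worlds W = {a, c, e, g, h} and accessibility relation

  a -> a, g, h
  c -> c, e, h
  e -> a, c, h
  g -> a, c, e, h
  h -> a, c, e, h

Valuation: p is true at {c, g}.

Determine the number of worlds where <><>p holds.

5

a: successors {a, g, h}; <>p there: a:T, g:T, h:T. ✓
c: successors {c, e, h}; <>p there: c:T, e:T, h:T. ✓
e: successors {a, c, h}; <>p there: a:T, c:T, h:T. ✓
g: successors {a, c, e, h}; <>p there: a:T, c:T, e:T, h:T. ✓
h: successors {a, c, e, h}; <>p there: a:T, c:T, e:T, h:T. ✓
Satisfying worlds: {a, c, e, g, h}.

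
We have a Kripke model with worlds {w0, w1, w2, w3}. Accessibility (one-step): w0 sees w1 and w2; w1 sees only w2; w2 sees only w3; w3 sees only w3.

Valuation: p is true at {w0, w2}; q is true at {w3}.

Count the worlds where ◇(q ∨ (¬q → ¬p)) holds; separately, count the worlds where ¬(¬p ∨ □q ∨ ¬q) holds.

For ◇(q ∨ (¬q → ¬p)):
w0: successors {w1, w2}; q ∨ (¬q → ¬p) there: w1:T, w2:F. ✓
w1: successors {w2}; q ∨ (¬q → ¬p) there: w2:F. ✗
w2: successors {w3}; q ∨ (¬q → ¬p) there: w3:T. ✓
w3: successors {w3}; q ∨ (¬q → ¬p) there: w3:T. ✓
— 3 worlds.
For ¬(¬p ∨ □q ∨ ¬q):
w0: ¬p ∨ □q ∨ ¬q is T. ✗
w1: ¬p ∨ □q ∨ ¬q is T. ✗
w2: ¬p ∨ □q ∨ ¬q is T. ✗
w3: ¬p ∨ □q ∨ ¬q is T. ✗
— 0 worlds.

3 and 0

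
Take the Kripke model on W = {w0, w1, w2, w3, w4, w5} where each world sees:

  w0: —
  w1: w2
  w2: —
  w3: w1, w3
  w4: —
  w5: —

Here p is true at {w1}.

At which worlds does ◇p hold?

w0: no successors, so ◇p fails. ✗
w1: successors {w2}; p there: w2:F. ✗
w2: no successors, so ◇p fails. ✗
w3: successors {w1, w3}; p there: w1:T, w3:F. ✓
w4: no successors, so ◇p fails. ✗
w5: no successors, so ◇p fails. ✗

{w3}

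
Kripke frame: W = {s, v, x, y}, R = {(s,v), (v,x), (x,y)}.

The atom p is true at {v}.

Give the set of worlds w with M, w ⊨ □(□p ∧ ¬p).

{x, y}

s: successors {v}; □p ∧ ¬p there: v:F. ✗
v: successors {x}; □p ∧ ¬p there: x:F. ✗
x: successors {y}; □p ∧ ¬p there: y:T. ✓
y: no successors, so □(□p ∧ ¬p) holds vacuously. ✓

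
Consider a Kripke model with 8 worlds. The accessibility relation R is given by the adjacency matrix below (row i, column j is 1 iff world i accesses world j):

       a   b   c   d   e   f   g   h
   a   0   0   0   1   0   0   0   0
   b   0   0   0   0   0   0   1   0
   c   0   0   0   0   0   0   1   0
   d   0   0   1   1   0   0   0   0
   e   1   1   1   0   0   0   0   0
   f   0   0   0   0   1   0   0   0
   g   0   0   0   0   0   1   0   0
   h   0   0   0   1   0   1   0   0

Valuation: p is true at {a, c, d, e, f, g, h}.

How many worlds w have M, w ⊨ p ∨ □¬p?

7

a: p is T, □¬p is F. ✓
b: p is F, □¬p is F. ✗
c: p is T, □¬p is F. ✓
d: p is T, □¬p is F. ✓
e: p is T, □¬p is F. ✓
f: p is T, □¬p is F. ✓
g: p is T, □¬p is F. ✓
h: p is T, □¬p is F. ✓
Satisfying worlds: {a, c, d, e, f, g, h}.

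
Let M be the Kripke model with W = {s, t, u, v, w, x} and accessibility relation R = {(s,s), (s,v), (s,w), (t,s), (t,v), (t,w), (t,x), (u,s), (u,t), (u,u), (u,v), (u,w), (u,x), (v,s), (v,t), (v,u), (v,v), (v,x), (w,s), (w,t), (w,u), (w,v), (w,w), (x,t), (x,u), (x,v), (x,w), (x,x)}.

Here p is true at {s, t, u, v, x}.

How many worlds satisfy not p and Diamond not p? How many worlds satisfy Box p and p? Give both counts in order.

For not p and Diamond not p:
s: not p is F, Diamond not p is T. ✗
t: not p is F, Diamond not p is T. ✗
u: not p is F, Diamond not p is T. ✗
v: not p is F, Diamond not p is F. ✗
w: not p is T, Diamond not p is T. ✓
x: not p is F, Diamond not p is T. ✗
— 1 world.
For Box p and p:
s: Box p is F, p is T. ✗
t: Box p is F, p is T. ✗
u: Box p is F, p is T. ✗
v: Box p is T, p is T. ✓
w: Box p is F, p is F. ✗
x: Box p is F, p is T. ✗
— 1 world.

1 and 1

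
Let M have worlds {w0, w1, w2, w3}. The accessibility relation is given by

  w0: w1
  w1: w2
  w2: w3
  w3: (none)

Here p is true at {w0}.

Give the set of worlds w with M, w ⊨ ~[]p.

w0: []p is F. ✓
w1: []p is F. ✓
w2: []p is F. ✓
w3: []p is T. ✗

{w0, w1, w2}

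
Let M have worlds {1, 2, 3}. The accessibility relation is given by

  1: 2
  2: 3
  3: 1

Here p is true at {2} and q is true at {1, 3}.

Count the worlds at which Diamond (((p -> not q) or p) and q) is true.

1: successors {2}; ((p -> not q) or p) and q there: 2:F. ✗
2: successors {3}; ((p -> not q) or p) and q there: 3:T. ✓
3: successors {1}; ((p -> not q) or p) and q there: 1:T. ✓
Satisfying worlds: {2, 3}.

2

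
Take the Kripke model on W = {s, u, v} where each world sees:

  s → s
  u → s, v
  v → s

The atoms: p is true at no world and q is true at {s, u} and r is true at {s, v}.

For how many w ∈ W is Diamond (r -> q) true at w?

s: successors {s}; r -> q there: s:T. ✓
u: successors {s, v}; r -> q there: s:T, v:F. ✓
v: successors {s}; r -> q there: s:T. ✓
Satisfying worlds: {s, u, v}.

3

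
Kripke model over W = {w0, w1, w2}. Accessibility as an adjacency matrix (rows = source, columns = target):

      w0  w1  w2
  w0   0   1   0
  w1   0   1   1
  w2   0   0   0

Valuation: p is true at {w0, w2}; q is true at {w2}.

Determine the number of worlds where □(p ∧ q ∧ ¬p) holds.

1

w0: successors {w1}; p ∧ q ∧ ¬p there: w1:F. ✗
w1: successors {w1, w2}; p ∧ q ∧ ¬p there: w1:F, w2:F. ✗
w2: no successors, so □(p ∧ q ∧ ¬p) holds vacuously. ✓
Satisfying worlds: {w2}.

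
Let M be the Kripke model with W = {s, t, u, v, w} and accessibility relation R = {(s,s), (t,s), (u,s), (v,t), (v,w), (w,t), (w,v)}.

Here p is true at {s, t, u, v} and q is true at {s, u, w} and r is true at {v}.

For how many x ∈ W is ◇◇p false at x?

s: successors {s}; ◇p there: s:T. ✓
t: successors {s}; ◇p there: s:T. ✓
u: successors {s}; ◇p there: s:T. ✓
v: successors {t, w}; ◇p there: t:T, w:T. ✓
w: successors {t, v}; ◇p there: t:T, v:T. ✓
Satisfying worlds: {s, t, u, v, w}.
So ◇◇p fails at the other 0 worlds.

0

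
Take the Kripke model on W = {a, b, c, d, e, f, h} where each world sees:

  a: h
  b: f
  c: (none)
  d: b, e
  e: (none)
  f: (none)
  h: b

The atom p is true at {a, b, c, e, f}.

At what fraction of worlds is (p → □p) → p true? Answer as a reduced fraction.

5/7

a: p → □p is F, p is T. ✓
b: p → □p is T, p is T. ✓
c: p → □p is T, p is T. ✓
d: p → □p is T, p is F. ✗
e: p → □p is T, p is T. ✓
f: p → □p is T, p is T. ✓
h: p → □p is T, p is F. ✗
That's 5 of 7 worlds, so 5/7.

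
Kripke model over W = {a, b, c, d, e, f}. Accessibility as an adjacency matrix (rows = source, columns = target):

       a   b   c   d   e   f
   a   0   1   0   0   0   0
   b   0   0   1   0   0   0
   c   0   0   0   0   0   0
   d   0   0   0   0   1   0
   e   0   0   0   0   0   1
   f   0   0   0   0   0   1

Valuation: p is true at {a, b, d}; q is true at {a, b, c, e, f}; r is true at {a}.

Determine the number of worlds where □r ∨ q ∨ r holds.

a: □r is F, q ∨ r is T. ✓
b: □r is F, q ∨ r is T. ✓
c: □r is T, q ∨ r is T. ✓
d: □r is F, q ∨ r is F. ✗
e: □r is F, q ∨ r is T. ✓
f: □r is F, q ∨ r is T. ✓
Satisfying worlds: {a, b, c, e, f}.

5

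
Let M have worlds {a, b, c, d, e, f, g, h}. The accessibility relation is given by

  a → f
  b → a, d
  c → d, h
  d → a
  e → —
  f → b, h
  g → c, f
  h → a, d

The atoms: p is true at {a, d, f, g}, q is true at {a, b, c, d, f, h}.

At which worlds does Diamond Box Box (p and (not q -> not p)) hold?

{a, b, c, f, g, h}

a: successors {f}; Box Box (p and (not q -> not p)) there: f:T. ✓
b: successors {a, d}; Box Box (p and (not q -> not p)) there: a:F, d:T. ✓
c: successors {d, h}; Box Box (p and (not q -> not p)) there: d:T, h:T. ✓
d: successors {a}; Box Box (p and (not q -> not p)) there: a:F. ✗
e: no successors, so Diamond Box Box (p and (not q -> not p)) fails. ✗
f: successors {b, h}; Box Box (p and (not q -> not p)) there: b:T, h:T. ✓
g: successors {c, f}; Box Box (p and (not q -> not p)) there: c:T, f:T. ✓
h: successors {a, d}; Box Box (p and (not q -> not p)) there: a:F, d:T. ✓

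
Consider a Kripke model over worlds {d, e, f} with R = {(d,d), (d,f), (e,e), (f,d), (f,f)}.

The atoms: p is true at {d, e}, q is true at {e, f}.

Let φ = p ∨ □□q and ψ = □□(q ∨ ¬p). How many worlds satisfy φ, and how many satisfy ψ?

For p ∨ □□q:
d: p is T, □□q is F. ✓
e: p is T, □□q is T. ✓
f: p is F, □□q is F. ✗
— 2 worlds.
For □□(q ∨ ¬p):
d: successors {d, f}; □(q ∨ ¬p) there: d:F, f:F. ✗
e: successors {e}; □(q ∨ ¬p) there: e:T. ✓
f: successors {d, f}; □(q ∨ ¬p) there: d:F, f:F. ✗
— 1 world.

2 and 1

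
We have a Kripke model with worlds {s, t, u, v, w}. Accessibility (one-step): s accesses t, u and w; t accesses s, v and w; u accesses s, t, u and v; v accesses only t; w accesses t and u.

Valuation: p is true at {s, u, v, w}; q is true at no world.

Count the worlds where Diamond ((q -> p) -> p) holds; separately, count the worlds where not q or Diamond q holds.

4 and 5

For Diamond ((q -> p) -> p):
s: successors {t, u, w}; (q -> p) -> p there: t:F, u:T, w:T. ✓
t: successors {s, v, w}; (q -> p) -> p there: s:T, v:T, w:T. ✓
u: successors {s, t, u, v}; (q -> p) -> p there: s:T, t:F, u:T, v:T. ✓
v: successors {t}; (q -> p) -> p there: t:F. ✗
w: successors {t, u}; (q -> p) -> p there: t:F, u:T. ✓
— 4 worlds.
For not q or Diamond q:
s: not q is T, Diamond q is F. ✓
t: not q is T, Diamond q is F. ✓
u: not q is T, Diamond q is F. ✓
v: not q is T, Diamond q is F. ✓
w: not q is T, Diamond q is F. ✓
— 5 worlds.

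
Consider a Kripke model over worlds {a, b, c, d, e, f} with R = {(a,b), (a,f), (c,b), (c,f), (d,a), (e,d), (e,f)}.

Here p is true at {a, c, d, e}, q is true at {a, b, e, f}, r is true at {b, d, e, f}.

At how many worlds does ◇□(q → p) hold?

3

a: successors {b, f}; □(q → p) there: b:T, f:T. ✓
b: no successors, so ◇□(q → p) fails. ✗
c: successors {b, f}; □(q → p) there: b:T, f:T. ✓
d: successors {a}; □(q → p) there: a:F. ✗
e: successors {d, f}; □(q → p) there: d:T, f:T. ✓
f: no successors, so ◇□(q → p) fails. ✗
Satisfying worlds: {a, c, e}.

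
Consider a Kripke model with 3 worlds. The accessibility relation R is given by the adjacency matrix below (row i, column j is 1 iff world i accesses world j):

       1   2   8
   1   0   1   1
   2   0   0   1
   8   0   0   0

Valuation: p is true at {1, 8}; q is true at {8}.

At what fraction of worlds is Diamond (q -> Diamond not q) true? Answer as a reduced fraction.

1: successors {2, 8}; q -> Diamond not q there: 2:T, 8:F. ✓
2: successors {8}; q -> Diamond not q there: 8:F. ✗
8: no successors, so Diamond (q -> Diamond not q) fails. ✗
That's 1 of 3 worlds, so 1/3.

1/3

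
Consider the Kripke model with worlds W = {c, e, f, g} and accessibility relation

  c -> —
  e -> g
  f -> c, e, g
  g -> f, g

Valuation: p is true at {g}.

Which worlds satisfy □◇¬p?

{c, e, g}

c: no successors, so □◇¬p holds vacuously. ✓
e: successors {g}; ◇¬p there: g:T. ✓
f: successors {c, e, g}; ◇¬p there: c:F, e:F, g:T. ✗
g: successors {f, g}; ◇¬p there: f:T, g:T. ✓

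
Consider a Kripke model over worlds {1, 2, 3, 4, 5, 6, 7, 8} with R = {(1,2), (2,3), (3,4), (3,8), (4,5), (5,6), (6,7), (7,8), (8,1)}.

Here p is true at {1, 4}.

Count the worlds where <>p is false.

6

1: successors {2}; p there: 2:F. ✗
2: successors {3}; p there: 3:F. ✗
3: successors {4, 8}; p there: 4:T, 8:F. ✓
4: successors {5}; p there: 5:F. ✗
5: successors {6}; p there: 6:F. ✗
6: successors {7}; p there: 7:F. ✗
7: successors {8}; p there: 8:F. ✗
8: successors {1}; p there: 1:T. ✓
Satisfying worlds: {3, 8}.
So <>p fails at the other 6 worlds.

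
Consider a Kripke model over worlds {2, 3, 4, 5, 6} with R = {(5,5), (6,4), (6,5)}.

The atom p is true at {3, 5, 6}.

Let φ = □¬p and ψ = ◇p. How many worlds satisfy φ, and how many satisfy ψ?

3 and 2

For □¬p:
2: no successors, so □¬p holds vacuously. ✓
3: no successors, so □¬p holds vacuously. ✓
4: no successors, so □¬p holds vacuously. ✓
5: successors {5}; ¬p there: 5:F. ✗
6: successors {4, 5}; ¬p there: 4:T, 5:F. ✗
— 3 worlds.
For ◇p:
2: no successors, so ◇p fails. ✗
3: no successors, so ◇p fails. ✗
4: no successors, so ◇p fails. ✗
5: successors {5}; p there: 5:T. ✓
6: successors {4, 5}; p there: 4:F, 5:T. ✓
— 2 worlds.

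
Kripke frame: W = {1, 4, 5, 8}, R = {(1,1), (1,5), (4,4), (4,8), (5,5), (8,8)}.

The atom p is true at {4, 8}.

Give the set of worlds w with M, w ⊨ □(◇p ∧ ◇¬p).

∅

1: successors {1, 5}; ◇p ∧ ◇¬p there: 1:F, 5:F. ✗
4: successors {4, 8}; ◇p ∧ ◇¬p there: 4:F, 8:F. ✗
5: successors {5}; ◇p ∧ ◇¬p there: 5:F. ✗
8: successors {8}; ◇p ∧ ◇¬p there: 8:F. ✗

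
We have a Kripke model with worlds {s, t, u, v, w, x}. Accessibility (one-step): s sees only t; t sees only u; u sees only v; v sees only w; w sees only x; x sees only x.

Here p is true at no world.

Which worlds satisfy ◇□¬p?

{s, t, u, v, w, x}

s: successors {t}; □¬p there: t:T. ✓
t: successors {u}; □¬p there: u:T. ✓
u: successors {v}; □¬p there: v:T. ✓
v: successors {w}; □¬p there: w:T. ✓
w: successors {x}; □¬p there: x:T. ✓
x: successors {x}; □¬p there: x:T. ✓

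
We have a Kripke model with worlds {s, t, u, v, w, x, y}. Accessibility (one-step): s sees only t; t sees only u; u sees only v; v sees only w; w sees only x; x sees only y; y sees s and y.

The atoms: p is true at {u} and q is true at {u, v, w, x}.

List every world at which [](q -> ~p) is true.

s: successors {t}; q -> ~p there: t:T. ✓
t: successors {u}; q -> ~p there: u:F. ✗
u: successors {v}; q -> ~p there: v:T. ✓
v: successors {w}; q -> ~p there: w:T. ✓
w: successors {x}; q -> ~p there: x:T. ✓
x: successors {y}; q -> ~p there: y:T. ✓
y: successors {s, y}; q -> ~p there: s:T, y:T. ✓

{s, u, v, w, x, y}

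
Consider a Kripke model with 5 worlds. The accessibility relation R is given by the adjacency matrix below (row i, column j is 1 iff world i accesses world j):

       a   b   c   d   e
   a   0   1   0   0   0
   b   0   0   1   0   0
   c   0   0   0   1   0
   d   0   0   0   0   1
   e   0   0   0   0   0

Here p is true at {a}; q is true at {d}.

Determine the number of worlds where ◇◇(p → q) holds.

3

a: successors {b}; ◇(p → q) there: b:T. ✓
b: successors {c}; ◇(p → q) there: c:T. ✓
c: successors {d}; ◇(p → q) there: d:T. ✓
d: successors {e}; ◇(p → q) there: e:F. ✗
e: no successors, so ◇◇(p → q) fails. ✗
Satisfying worlds: {a, b, c}.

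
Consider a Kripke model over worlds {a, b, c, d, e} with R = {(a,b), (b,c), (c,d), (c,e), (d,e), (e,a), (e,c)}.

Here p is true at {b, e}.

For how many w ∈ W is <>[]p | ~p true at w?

a: <>[]p is F, ~p is T. ✓
b: <>[]p is F, ~p is F. ✗
c: <>[]p is T, ~p is T. ✓
d: <>[]p is F, ~p is T. ✓
e: <>[]p is T, ~p is F. ✓
Satisfying worlds: {a, c, d, e}.

4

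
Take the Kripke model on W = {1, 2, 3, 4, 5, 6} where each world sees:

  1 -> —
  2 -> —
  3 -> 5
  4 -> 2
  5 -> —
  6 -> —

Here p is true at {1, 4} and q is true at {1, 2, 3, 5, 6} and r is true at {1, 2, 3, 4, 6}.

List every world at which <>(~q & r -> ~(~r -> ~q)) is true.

{3, 4}

1: no successors, so <>(~q & r -> ~(~r -> ~q)) fails. ✗
2: no successors, so <>(~q & r -> ~(~r -> ~q)) fails. ✗
3: successors {5}; ~q & r -> ~(~r -> ~q) there: 5:T. ✓
4: successors {2}; ~q & r -> ~(~r -> ~q) there: 2:T. ✓
5: no successors, so <>(~q & r -> ~(~r -> ~q)) fails. ✗
6: no successors, so <>(~q & r -> ~(~r -> ~q)) fails. ✗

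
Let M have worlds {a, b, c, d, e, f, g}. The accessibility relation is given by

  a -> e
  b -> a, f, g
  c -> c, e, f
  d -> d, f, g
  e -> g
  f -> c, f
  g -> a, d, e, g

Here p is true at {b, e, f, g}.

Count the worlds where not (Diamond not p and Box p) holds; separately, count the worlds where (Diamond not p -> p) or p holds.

For not (Diamond not p and Box p):
a: Diamond not p and Box p is F. ✓
b: Diamond not p and Box p is F. ✓
c: Diamond not p and Box p is F. ✓
d: Diamond not p and Box p is F. ✓
e: Diamond not p and Box p is F. ✓
f: Diamond not p and Box p is F. ✓
g: Diamond not p and Box p is F. ✓
— 7 worlds.
For (Diamond not p -> p) or p:
a: Diamond not p -> p is T, p is F. ✓
b: Diamond not p -> p is T, p is T. ✓
c: Diamond not p -> p is F, p is F. ✗
d: Diamond not p -> p is F, p is F. ✗
e: Diamond not p -> p is T, p is T. ✓
f: Diamond not p -> p is T, p is T. ✓
g: Diamond not p -> p is T, p is T. ✓
— 5 worlds.

7 and 5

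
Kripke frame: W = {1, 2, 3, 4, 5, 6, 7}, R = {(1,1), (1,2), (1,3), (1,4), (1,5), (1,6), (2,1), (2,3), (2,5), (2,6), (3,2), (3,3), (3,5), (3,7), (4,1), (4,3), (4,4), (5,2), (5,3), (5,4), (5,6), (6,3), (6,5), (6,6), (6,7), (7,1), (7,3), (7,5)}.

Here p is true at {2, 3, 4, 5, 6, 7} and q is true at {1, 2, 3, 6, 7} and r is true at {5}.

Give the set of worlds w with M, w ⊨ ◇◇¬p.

{1, 2, 3, 4, 5, 6, 7}

1: successors {1, 2, 3, 4, 5, 6}; ◇¬p there: 1:T, 2:T, 3:F, 4:T, 5:F, 6:F. ✓
2: successors {1, 3, 5, 6}; ◇¬p there: 1:T, 3:F, 5:F, 6:F. ✓
3: successors {2, 3, 5, 7}; ◇¬p there: 2:T, 3:F, 5:F, 7:T. ✓
4: successors {1, 3, 4}; ◇¬p there: 1:T, 3:F, 4:T. ✓
5: successors {2, 3, 4, 6}; ◇¬p there: 2:T, 3:F, 4:T, 6:F. ✓
6: successors {3, 5, 6, 7}; ◇¬p there: 3:F, 5:F, 6:F, 7:T. ✓
7: successors {1, 3, 5}; ◇¬p there: 1:T, 3:F, 5:F. ✓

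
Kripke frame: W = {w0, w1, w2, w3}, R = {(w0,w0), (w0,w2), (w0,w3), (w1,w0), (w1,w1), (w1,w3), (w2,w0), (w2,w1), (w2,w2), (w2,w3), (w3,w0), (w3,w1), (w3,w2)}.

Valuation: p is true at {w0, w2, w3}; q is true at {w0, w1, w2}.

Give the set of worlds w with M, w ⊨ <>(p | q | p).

w0: successors {w0, w2, w3}; p | q | p there: w0:T, w2:T, w3:T. ✓
w1: successors {w0, w1, w3}; p | q | p there: w0:T, w1:T, w3:T. ✓
w2: successors {w0, w1, w2, w3}; p | q | p there: w0:T, w1:T, w2:T, w3:T. ✓
w3: successors {w0, w1, w2}; p | q | p there: w0:T, w1:T, w2:T. ✓

{w0, w1, w2, w3}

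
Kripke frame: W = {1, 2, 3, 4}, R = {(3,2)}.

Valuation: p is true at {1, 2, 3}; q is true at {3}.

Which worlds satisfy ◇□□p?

{3}

1: no successors, so ◇□□p fails. ✗
2: no successors, so ◇□□p fails. ✗
3: successors {2}; □□p there: 2:T. ✓
4: no successors, so ◇□□p fails. ✗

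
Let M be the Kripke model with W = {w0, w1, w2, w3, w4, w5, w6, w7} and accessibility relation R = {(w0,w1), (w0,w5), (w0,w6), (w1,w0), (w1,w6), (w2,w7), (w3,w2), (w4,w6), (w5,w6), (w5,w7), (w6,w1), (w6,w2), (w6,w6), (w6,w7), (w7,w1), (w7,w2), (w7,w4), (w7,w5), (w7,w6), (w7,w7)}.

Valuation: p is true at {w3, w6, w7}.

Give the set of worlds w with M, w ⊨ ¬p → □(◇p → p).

{w2, w3, w4, w5, w6, w7}

w0: ¬p is T, □(◇p → p) is F. ✗
w1: ¬p is T, □(◇p → p) is F. ✗
w2: ¬p is T, □(◇p → p) is T. ✓
w3: ¬p is F, □(◇p → p) is F. ✓
w4: ¬p is T, □(◇p → p) is T. ✓
w5: ¬p is T, □(◇p → p) is T. ✓
w6: ¬p is F, □(◇p → p) is F. ✓
w7: ¬p is F, □(◇p → p) is F. ✓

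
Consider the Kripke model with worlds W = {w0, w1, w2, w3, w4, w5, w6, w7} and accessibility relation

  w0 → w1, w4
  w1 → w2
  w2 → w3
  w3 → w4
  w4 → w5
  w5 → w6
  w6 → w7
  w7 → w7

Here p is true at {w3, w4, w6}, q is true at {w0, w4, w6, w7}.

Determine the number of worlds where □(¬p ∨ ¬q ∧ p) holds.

5

w0: successors {w1, w4}; ¬p ∨ ¬q ∧ p there: w1:T, w4:F. ✗
w1: successors {w2}; ¬p ∨ ¬q ∧ p there: w2:T. ✓
w2: successors {w3}; ¬p ∨ ¬q ∧ p there: w3:T. ✓
w3: successors {w4}; ¬p ∨ ¬q ∧ p there: w4:F. ✗
w4: successors {w5}; ¬p ∨ ¬q ∧ p there: w5:T. ✓
w5: successors {w6}; ¬p ∨ ¬q ∧ p there: w6:F. ✗
w6: successors {w7}; ¬p ∨ ¬q ∧ p there: w7:T. ✓
w7: successors {w7}; ¬p ∨ ¬q ∧ p there: w7:T. ✓
Satisfying worlds: {w1, w2, w4, w6, w7}.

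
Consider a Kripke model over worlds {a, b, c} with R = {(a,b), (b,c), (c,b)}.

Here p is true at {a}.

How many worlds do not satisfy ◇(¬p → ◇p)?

3

a: successors {b}; ¬p → ◇p there: b:F. ✗
b: successors {c}; ¬p → ◇p there: c:F. ✗
c: successors {b}; ¬p → ◇p there: b:F. ✗
Satisfying worlds: ∅.
So ◇(¬p → ◇p) fails at the other 3 worlds.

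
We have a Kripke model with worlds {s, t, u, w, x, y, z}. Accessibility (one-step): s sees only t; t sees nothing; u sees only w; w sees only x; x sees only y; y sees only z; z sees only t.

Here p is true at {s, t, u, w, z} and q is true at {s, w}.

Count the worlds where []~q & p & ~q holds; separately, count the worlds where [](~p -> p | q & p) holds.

2 and 5

For []~q & p & ~q:
s: []~q is T, p & ~q is F. ✗
t: []~q is T, p & ~q is T. ✓
u: []~q is F, p & ~q is T. ✗
w: []~q is T, p & ~q is F. ✗
x: []~q is T, p & ~q is F. ✗
y: []~q is T, p & ~q is F. ✗
z: []~q is T, p & ~q is T. ✓
— 2 worlds.
For [](~p -> p | q & p):
s: successors {t}; ~p -> p | q & p there: t:T. ✓
t: no successors, so [](~p -> p | q & p) holds vacuously. ✓
u: successors {w}; ~p -> p | q & p there: w:T. ✓
w: successors {x}; ~p -> p | q & p there: x:F. ✗
x: successors {y}; ~p -> p | q & p there: y:F. ✗
y: successors {z}; ~p -> p | q & p there: z:T. ✓
z: successors {t}; ~p -> p | q & p there: t:T. ✓
— 5 worlds.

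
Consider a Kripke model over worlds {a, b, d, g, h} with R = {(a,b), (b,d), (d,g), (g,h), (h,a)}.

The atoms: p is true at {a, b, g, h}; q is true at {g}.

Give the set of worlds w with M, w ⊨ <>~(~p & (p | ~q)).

a: successors {b}; ~(~p & (p | ~q)) there: b:T. ✓
b: successors {d}; ~(~p & (p | ~q)) there: d:F. ✗
d: successors {g}; ~(~p & (p | ~q)) there: g:T. ✓
g: successors {h}; ~(~p & (p | ~q)) there: h:T. ✓
h: successors {a}; ~(~p & (p | ~q)) there: a:T. ✓

{a, d, g, h}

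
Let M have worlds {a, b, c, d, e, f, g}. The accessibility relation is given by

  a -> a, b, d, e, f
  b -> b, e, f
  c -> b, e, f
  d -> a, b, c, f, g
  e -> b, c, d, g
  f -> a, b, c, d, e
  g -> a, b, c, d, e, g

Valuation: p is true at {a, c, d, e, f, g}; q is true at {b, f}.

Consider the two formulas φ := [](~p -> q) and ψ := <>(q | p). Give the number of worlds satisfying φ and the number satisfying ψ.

7 and 7

For [](~p -> q):
a: successors {a, b, d, e, f}; ~p -> q there: a:T, b:T, d:T, e:T, f:T. ✓
b: successors {b, e, f}; ~p -> q there: b:T, e:T, f:T. ✓
c: successors {b, e, f}; ~p -> q there: b:T, e:T, f:T. ✓
d: successors {a, b, c, f, g}; ~p -> q there: a:T, b:T, c:T, f:T, g:T. ✓
e: successors {b, c, d, g}; ~p -> q there: b:T, c:T, d:T, g:T. ✓
f: successors {a, b, c, d, e}; ~p -> q there: a:T, b:T, c:T, d:T, e:T. ✓
g: successors {a, b, c, d, e, g}; ~p -> q there: a:T, b:T, c:T, d:T, e:T, g:T. ✓
— 7 worlds.
For <>(q | p):
a: successors {a, b, d, e, f}; q | p there: a:T, b:T, d:T, e:T, f:T. ✓
b: successors {b, e, f}; q | p there: b:T, e:T, f:T. ✓
c: successors {b, e, f}; q | p there: b:T, e:T, f:T. ✓
d: successors {a, b, c, f, g}; q | p there: a:T, b:T, c:T, f:T, g:T. ✓
e: successors {b, c, d, g}; q | p there: b:T, c:T, d:T, g:T. ✓
f: successors {a, b, c, d, e}; q | p there: a:T, b:T, c:T, d:T, e:T. ✓
g: successors {a, b, c, d, e, g}; q | p there: a:T, b:T, c:T, d:T, e:T, g:T. ✓
— 7 worlds.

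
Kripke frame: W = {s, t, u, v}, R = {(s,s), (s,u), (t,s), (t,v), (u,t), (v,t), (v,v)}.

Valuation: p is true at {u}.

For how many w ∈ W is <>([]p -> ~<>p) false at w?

s: successors {s, u}; []p -> ~<>p there: s:T, u:T. ✓
t: successors {s, v}; []p -> ~<>p there: s:T, v:T. ✓
u: successors {t}; []p -> ~<>p there: t:T. ✓
v: successors {t, v}; []p -> ~<>p there: t:T, v:T. ✓
Satisfying worlds: {s, t, u, v}.
So <>([]p -> ~<>p) fails at the other 0 worlds.

0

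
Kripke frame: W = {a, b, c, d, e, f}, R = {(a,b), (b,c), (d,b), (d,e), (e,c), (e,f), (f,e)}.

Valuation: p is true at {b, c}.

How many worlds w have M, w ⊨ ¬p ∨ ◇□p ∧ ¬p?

4

a: ¬p is T, ◇□p ∧ ¬p is T. ✓
b: ¬p is F, ◇□p ∧ ¬p is F. ✗
c: ¬p is F, ◇□p ∧ ¬p is F. ✗
d: ¬p is T, ◇□p ∧ ¬p is T. ✓
e: ¬p is T, ◇□p ∧ ¬p is T. ✓
f: ¬p is T, ◇□p ∧ ¬p is F. ✓
Satisfying worlds: {a, d, e, f}.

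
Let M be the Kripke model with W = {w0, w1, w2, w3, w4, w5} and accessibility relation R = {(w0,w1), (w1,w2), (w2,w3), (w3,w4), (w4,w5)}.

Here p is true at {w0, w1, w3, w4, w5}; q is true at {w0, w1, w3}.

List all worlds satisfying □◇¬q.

{w0, w2, w3, w5}

w0: successors {w1}; ◇¬q there: w1:T. ✓
w1: successors {w2}; ◇¬q there: w2:F. ✗
w2: successors {w3}; ◇¬q there: w3:T. ✓
w3: successors {w4}; ◇¬q there: w4:T. ✓
w4: successors {w5}; ◇¬q there: w5:F. ✗
w5: no successors, so □◇¬q holds vacuously. ✓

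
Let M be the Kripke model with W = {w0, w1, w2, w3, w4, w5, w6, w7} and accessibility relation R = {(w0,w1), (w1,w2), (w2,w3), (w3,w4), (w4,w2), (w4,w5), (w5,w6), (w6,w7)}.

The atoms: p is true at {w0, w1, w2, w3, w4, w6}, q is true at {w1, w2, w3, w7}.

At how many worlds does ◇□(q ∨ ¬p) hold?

6

w0: successors {w1}; □(q ∨ ¬p) there: w1:T. ✓
w1: successors {w2}; □(q ∨ ¬p) there: w2:T. ✓
w2: successors {w3}; □(q ∨ ¬p) there: w3:F. ✗
w3: successors {w4}; □(q ∨ ¬p) there: w4:T. ✓
w4: successors {w2, w5}; □(q ∨ ¬p) there: w2:T, w5:F. ✓
w5: successors {w6}; □(q ∨ ¬p) there: w6:T. ✓
w6: successors {w7}; □(q ∨ ¬p) there: w7:T. ✓
w7: no successors, so ◇□(q ∨ ¬p) fails. ✗
Satisfying worlds: {w0, w1, w3, w4, w5, w6}.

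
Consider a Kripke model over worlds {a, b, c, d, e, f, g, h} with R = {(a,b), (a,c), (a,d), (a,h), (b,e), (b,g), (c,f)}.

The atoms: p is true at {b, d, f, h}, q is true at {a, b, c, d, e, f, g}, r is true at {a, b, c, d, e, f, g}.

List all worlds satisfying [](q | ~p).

{b, c, d, e, f, g, h}

a: successors {b, c, d, h}; q | ~p there: b:T, c:T, d:T, h:F. ✗
b: successors {e, g}; q | ~p there: e:T, g:T. ✓
c: successors {f}; q | ~p there: f:T. ✓
d: no successors, so [](q | ~p) holds vacuously. ✓
e: no successors, so [](q | ~p) holds vacuously. ✓
f: no successors, so [](q | ~p) holds vacuously. ✓
g: no successors, so [](q | ~p) holds vacuously. ✓
h: no successors, so [](q | ~p) holds vacuously. ✓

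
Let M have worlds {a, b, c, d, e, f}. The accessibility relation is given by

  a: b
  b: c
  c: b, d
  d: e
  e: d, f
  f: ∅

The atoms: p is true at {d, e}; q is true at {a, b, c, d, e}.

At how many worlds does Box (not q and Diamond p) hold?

1

a: successors {b}; not q and Diamond p there: b:F. ✗
b: successors {c}; not q and Diamond p there: c:F. ✗
c: successors {b, d}; not q and Diamond p there: b:F, d:F. ✗
d: successors {e}; not q and Diamond p there: e:F. ✗
e: successors {d, f}; not q and Diamond p there: d:F, f:F. ✗
f: no successors, so Box (not q and Diamond p) holds vacuously. ✓
Satisfying worlds: {f}.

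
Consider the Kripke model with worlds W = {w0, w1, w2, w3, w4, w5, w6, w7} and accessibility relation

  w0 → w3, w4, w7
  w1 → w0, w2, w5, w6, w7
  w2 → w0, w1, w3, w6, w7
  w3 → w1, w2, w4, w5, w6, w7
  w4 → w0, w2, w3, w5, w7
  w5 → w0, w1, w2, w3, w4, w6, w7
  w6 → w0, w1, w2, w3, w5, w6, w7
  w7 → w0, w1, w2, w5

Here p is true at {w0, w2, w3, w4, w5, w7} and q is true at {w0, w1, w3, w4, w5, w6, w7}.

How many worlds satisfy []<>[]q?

2

w0: successors {w3, w4, w7}; <>[]q there: w3:T, w4:T, w7:T. ✓
w1: successors {w0, w2, w5, w6, w7}; <>[]q there: w0:F, w2:T, w5:T, w6:T, w7:T. ✗
w2: successors {w0, w1, w3, w6, w7}; <>[]q there: w0:F, w1:T, w3:T, w6:T, w7:T. ✗
w3: successors {w1, w2, w4, w5, w6, w7}; <>[]q there: w1:T, w2:T, w4:T, w5:T, w6:T, w7:T. ✓
w4: successors {w0, w2, w3, w5, w7}; <>[]q there: w0:F, w2:T, w3:T, w5:T, w7:T. ✗
w5: successors {w0, w1, w2, w3, w4, w6, w7}; <>[]q there: w0:F, w1:T, w2:T, w3:T, w4:T, w6:T, w7:T. ✗
w6: successors {w0, w1, w2, w3, w5, w6, w7}; <>[]q there: w0:F, w1:T, w2:T, w3:T, w5:T, w6:T, w7:T. ✗
w7: successors {w0, w1, w2, w5}; <>[]q there: w0:F, w1:T, w2:T, w5:T. ✗
Satisfying worlds: {w0, w3}.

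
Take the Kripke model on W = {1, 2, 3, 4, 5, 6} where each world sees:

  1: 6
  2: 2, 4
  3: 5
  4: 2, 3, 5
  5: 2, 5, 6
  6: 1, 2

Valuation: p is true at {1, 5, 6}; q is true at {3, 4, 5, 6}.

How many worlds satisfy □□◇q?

1: successors {6}; □◇q there: 6:T. ✓
2: successors {2, 4}; □◇q there: 2:T, 4:T. ✓
3: successors {5}; □◇q there: 5:F. ✗
4: successors {2, 3, 5}; □◇q there: 2:T, 3:T, 5:F. ✗
5: successors {2, 5, 6}; □◇q there: 2:T, 5:F, 6:T. ✗
6: successors {1, 2}; □◇q there: 1:F, 2:T. ✗
Satisfying worlds: {1, 2}.

2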